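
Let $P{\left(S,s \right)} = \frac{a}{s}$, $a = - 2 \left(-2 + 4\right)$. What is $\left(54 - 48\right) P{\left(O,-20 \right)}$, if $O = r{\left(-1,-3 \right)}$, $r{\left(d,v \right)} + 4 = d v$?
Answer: $\frac{6}{5} \approx 1.2$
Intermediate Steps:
$r{\left(d,v \right)} = -4 + d v$
$O = -1$ ($O = -4 - -3 = -4 + 3 = -1$)
$a = -4$ ($a = \left(-2\right) 2 = -4$)
$P{\left(S,s \right)} = - \frac{4}{s}$
$\left(54 - 48\right) P{\left(O,-20 \right)} = \left(54 - 48\right) \left(- \frac{4}{-20}\right) = 6 \left(\left(-4\right) \left(- \frac{1}{20}\right)\right) = 6 \cdot \frac{1}{5} = \frac{6}{5}$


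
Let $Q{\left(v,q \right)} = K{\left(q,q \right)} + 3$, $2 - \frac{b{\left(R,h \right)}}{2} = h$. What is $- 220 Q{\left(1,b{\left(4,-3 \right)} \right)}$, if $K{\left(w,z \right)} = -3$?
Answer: $0$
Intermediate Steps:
$b{\left(R,h \right)} = 4 - 2 h$
$Q{\left(v,q \right)} = 0$ ($Q{\left(v,q \right)} = -3 + 3 = 0$)
$- 220 Q{\left(1,b{\left(4,-3 \right)} \right)} = \left(-220\right) 0 = 0$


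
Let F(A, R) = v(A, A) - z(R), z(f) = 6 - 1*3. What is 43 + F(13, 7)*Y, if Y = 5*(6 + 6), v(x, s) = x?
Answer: 643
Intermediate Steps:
z(f) = 3 (z(f) = 6 - 3 = 3)
F(A, R) = -3 + A (F(A, R) = A - 1*3 = A - 3 = -3 + A)
Y = 60 (Y = 5*12 = 60)
43 + F(13, 7)*Y = 43 + (-3 + 13)*60 = 43 + 10*60 = 43 + 600 = 643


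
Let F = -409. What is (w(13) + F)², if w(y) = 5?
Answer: 163216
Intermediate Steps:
(w(13) + F)² = (5 - 409)² = (-404)² = 163216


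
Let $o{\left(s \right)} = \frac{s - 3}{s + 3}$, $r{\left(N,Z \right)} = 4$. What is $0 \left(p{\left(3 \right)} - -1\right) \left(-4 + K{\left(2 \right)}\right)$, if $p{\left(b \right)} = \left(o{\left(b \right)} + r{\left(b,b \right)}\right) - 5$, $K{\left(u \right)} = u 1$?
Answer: $0$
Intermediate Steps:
$o{\left(s \right)} = \frac{-3 + s}{3 + s}$
$K{\left(u \right)} = u$
$p{\left(b \right)} = -1 + \frac{-3 + b}{3 + b}$ ($p{\left(b \right)} = \left(\frac{-3 + b}{3 + b} + 4\right) - 5 = \left(4 + \frac{-3 + b}{3 + b}\right) - 5 = -1 + \frac{-3 + b}{3 + b}$)
$0 \left(p{\left(3 \right)} - -1\right) \left(-4 + K{\left(2 \right)}\right) = 0 \left(- \frac{6}{3 + 3} - -1\right) \left(-4 + 2\right) = 0 \left(- \frac{6}{6} + 1\right) \left(-2\right) = 0 \left(\left(-6\right) \frac{1}{6} + 1\right) \left(-2\right) = 0 \left(-1 + 1\right) \left(-2\right) = 0 \cdot 0 \left(-2\right) = 0 \left(-2\right) = 0$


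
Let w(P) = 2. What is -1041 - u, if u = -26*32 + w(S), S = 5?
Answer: -211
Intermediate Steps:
u = -830 (u = -26*32 + 2 = -832 + 2 = -830)
-1041 - u = -1041 - 1*(-830) = -1041 + 830 = -211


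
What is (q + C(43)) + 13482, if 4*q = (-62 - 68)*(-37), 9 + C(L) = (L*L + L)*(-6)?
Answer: 6647/2 ≈ 3323.5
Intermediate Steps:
C(L) = -9 - 6*L - 6*L² (C(L) = -9 + (L*L + L)*(-6) = -9 + (L² + L)*(-6) = -9 + (L + L²)*(-6) = -9 + (-6*L - 6*L²) = -9 - 6*L - 6*L²)
q = 2405/2 (q = ((-62 - 68)*(-37))/4 = (-130*(-37))/4 = (¼)*4810 = 2405/2 ≈ 1202.5)
(q + C(43)) + 13482 = (2405/2 + (-9 - 6*43 - 6*43²)) + 13482 = (2405/2 + (-9 - 258 - 6*1849)) + 13482 = (2405/2 + (-9 - 258 - 11094)) + 13482 = (2405/2 - 11361) + 13482 = -20317/2 + 13482 = 6647/2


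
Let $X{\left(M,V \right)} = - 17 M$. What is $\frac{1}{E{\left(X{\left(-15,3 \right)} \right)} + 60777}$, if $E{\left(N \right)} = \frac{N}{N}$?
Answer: $\frac{1}{60778} \approx 1.6453 \cdot 10^{-5}$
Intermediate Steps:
$E{\left(N \right)} = 1$
$\frac{1}{E{\left(X{\left(-15,3 \right)} \right)} + 60777} = \frac{1}{1 + 60777} = \frac{1}{60778}$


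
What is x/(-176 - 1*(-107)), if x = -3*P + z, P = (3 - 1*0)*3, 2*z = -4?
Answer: 29/69 ≈ 0.42029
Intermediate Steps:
z = -2 (z = (1/2)*(-4) = -2)
P = 9 (P = (3 + 0)*3 = 3*3 = 9)
x = -29 (x = -3*9 - 2 = -27 - 2 = -29)
x/(-176 - 1*(-107)) = -29/(-176 - 1*(-107)) = -29/(-176 + 107) = -29/(-69) = -29*(-1/69) = 29/69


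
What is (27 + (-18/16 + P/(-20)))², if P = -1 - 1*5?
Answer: 1096209/1600 ≈ 685.13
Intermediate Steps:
P = -6 (P = -1 - 5 = -6)
(27 + (-18/16 + P/(-20)))² = (27 + (-18/16 - 6/(-20)))² = (27 + (-18*1/16 - 6*(-1/20)))² = (27 + (-9/8 + 3/10))² = (27 - 33/40)² = (1047/40)² = 1096209/1600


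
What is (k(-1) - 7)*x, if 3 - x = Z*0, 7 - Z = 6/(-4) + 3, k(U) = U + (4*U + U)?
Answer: -39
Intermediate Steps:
k(U) = 6*U (k(U) = U + 5*U = 6*U)
Z = 11/2 (Z = 7 - (6/(-4) + 3) = 7 - (6*(-1/4) + 3) = 7 - (-3/2 + 3) = 7 - 1*3/2 = 7 - 3/2 = 11/2 ≈ 5.5000)
x = 3 (x = 3 - 11*0/2 = 3 - 1*0 = 3 + 0 = 3)
(k(-1) - 7)*x = (6*(-1) - 7)*3 = (-6 - 7)*3 = -13*3 = -39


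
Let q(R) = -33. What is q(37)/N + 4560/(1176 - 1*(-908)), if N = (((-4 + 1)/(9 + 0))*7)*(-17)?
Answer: 84081/61999 ≈ 1.3562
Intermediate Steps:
N = 119/3 (N = (-3/9*7)*(-17) = (-3*⅑*7)*(-17) = -⅓*7*(-17) = -7/3*(-17) = 119/3 ≈ 39.667)
q(37)/N + 4560/(1176 - 1*(-908)) = -33/119/3 + 4560/(1176 - 1*(-908)) = -33*3/119 + 4560/(1176 + 908) = -99/119 + 4560/2084 = -99/119 + 4560*(1/2084) = -99/119 + 1140/521 = 84081/61999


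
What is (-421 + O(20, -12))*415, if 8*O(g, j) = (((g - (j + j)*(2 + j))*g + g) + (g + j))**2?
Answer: 991383955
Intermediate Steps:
O(g, j) = (j + 2*g + g*(g - 2*j*(2 + j)))**2/8 (O(g, j) = (((g - (j + j)*(2 + j))*g + g) + (g + j))**2/8 = (((g - 2*j*(2 + j))*g + g) + (g + j))**2/8 = ((g*(g - 2*j*(2 + j)) + g) + (g + j))**2/8 = ((g + g*(g - 2*j*(2 + j))) + (g + j))**2/8 = (j + 2*g + g*(g - 2*j*(2 + j)))**2/8)
(-421 + O(20, -12))*415 = (-421 + (-12 + 20**2 + 2*20 - 4*20*(-12) - 2*20*(-12)**2)**2/8)*415 = (-421 + (-12 + 400 + 40 + 960 - 2*20*144)**2/8)*415 = (-421 + (-12 + 400 + 40 + 960 - 5760)**2/8)*415 = (-421 + (1/8)*(-4372)**2)*415 = (-421 + (1/8)*19114384)*415 = (-421 + 2389298)*415 = 2388877*415 = 991383955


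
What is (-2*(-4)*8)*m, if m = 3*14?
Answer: 2688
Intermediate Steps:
m = 42
(-2*(-4)*8)*m = (-2*(-4)*8)*42 = (8*8)*42 = 64*42 = 2688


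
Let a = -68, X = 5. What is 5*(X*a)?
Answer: -1700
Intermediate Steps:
5*(X*a) = 5*(5*(-68)) = 5*(-340) = -1700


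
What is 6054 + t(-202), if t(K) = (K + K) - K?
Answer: 5852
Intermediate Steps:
t(K) = K (t(K) = 2*K - K = K)
6054 + t(-202) = 6054 - 202 = 5852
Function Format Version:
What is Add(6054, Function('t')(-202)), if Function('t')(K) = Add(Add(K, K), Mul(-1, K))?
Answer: 5852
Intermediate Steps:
Function('t')(K) = K (Function('t')(K) = Add(Mul(2, K), Mul(-1, K)) = K)
Add(6054, Function('t')(-202)) = Add(6054, -202) = 5852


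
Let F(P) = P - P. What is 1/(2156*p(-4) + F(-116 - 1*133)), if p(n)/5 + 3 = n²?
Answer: 1/140140 ≈ 7.1357e-6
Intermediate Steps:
p(n) = -15 + 5*n²
F(P) = 0
1/(2156*p(-4) + F(-116 - 1*133)) = 1/(2156*(-15 + 5*(-4)²) + 0) = 1/(2156*(-15 + 5*16) + 0) = 1/(2156*(-15 + 80) + 0) = 1/(2156*65 + 0) = 1/(140140 + 0) = 1/140140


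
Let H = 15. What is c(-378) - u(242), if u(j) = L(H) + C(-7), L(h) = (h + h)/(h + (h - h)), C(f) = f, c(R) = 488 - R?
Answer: 871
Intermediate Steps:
L(h) = 2 (L(h) = (2*h)/(h + 0) = (2*h)/h = 2)
u(j) = -5 (u(j) = 2 - 7 = -5)
c(-378) - u(242) = (488 - 1*(-378)) - 1*(-5) = (488 + 378) + 5 = 866 + 5 = 871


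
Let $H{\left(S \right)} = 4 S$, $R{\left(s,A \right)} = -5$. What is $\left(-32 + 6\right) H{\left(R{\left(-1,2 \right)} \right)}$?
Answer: $520$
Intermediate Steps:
$\left(-32 + 6\right) H{\left(R{\left(-1,2 \right)} \right)} = \left(-32 + 6\right) 4 \left(-5\right) = \left(-26\right) \left(-20\right) = 520$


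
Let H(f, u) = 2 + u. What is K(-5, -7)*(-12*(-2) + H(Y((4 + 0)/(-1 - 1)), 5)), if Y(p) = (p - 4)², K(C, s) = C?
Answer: -155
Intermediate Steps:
Y(p) = (-4 + p)²
K(-5, -7)*(-12*(-2) + H(Y((4 + 0)/(-1 - 1)), 5)) = -5*(-12*(-2) + (2 + 5)) = -5*(24 + 7) = -5*31 = -155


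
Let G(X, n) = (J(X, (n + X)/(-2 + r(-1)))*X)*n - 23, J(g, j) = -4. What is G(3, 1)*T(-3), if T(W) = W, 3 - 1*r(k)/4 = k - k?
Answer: 105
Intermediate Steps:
r(k) = 12 (r(k) = 12 - 4*(k - k) = 12 - 4*0 = 12 + 0 = 12)
G(X, n) = -23 - 4*X*n (G(X, n) = (-4*X)*n - 23 = -4*X*n - 23 = -23 - 4*X*n)
G(3, 1)*T(-3) = (-23 - 4*3*1)*(-3) = (-23 - 12)*(-3) = -35*(-3) = 105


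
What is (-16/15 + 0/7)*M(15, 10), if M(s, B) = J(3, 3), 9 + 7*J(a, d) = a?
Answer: 32/35 ≈ 0.91429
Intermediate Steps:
J(a, d) = -9/7 + a/7
M(s, B) = -6/7 (M(s, B) = -9/7 + (⅐)*3 = -9/7 + 3/7 = -6/7)
(-16/15 + 0/7)*M(15, 10) = (-16/15 + 0/7)*(-6/7) = (-16*1/15 + 0*(⅐))*(-6/7) = (-16/15 + 0)*(-6/7) = -16/15*(-6/7) = 32/35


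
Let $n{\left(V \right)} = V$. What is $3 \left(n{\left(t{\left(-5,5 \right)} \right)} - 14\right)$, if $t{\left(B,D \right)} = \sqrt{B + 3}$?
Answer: $-42 + 3 i \sqrt{2} \approx -42.0 + 4.2426 i$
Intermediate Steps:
$t{\left(B,D \right)} = \sqrt{3 + B}$
$3 \left(n{\left(t{\left(-5,5 \right)} \right)} - 14\right) = 3 \left(\sqrt{3 - 5} - 14\right) = 3 \left(\sqrt{-2} - 14\right) = 3 \left(i \sqrt{2} - 14\right) = 3 \left(-14 + i \sqrt{2}\right) = -42 + 3 i \sqrt{2}$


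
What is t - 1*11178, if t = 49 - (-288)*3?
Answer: -10265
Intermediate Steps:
t = 913 (t = 49 - 16*(-54) = 49 + 864 = 913)
t - 1*11178 = 913 - 1*11178 = 913 - 11178 = -10265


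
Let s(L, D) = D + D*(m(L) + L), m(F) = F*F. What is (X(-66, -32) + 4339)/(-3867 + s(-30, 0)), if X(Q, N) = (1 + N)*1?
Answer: -1436/1289 ≈ -1.1140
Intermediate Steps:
m(F) = F²
X(Q, N) = 1 + N
s(L, D) = D + D*(L + L²) (s(L, D) = D + D*(L² + L) = D + D*(L + L²))
(X(-66, -32) + 4339)/(-3867 + s(-30, 0)) = ((1 - 32) + 4339)/(-3867 + 0*(1 - 30 + (-30)²)) = (-31 + 4339)/(-3867 + 0*(1 - 30 + 900)) = 4308/(-3867 + 0*871) = 4308/(-3867 + 0) = 4308/(-3867) = 4308*(-1/3867) = -1436/1289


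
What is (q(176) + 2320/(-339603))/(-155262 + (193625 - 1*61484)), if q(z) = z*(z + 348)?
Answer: -31319544752/7851960963 ≈ -3.9888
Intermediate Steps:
q(z) = z*(348 + z)
(q(176) + 2320/(-339603))/(-155262 + (193625 - 1*61484)) = (176*(348 + 176) + 2320/(-339603))/(-155262 + (193625 - 1*61484)) = (176*524 + 2320*(-1/339603))/(-155262 + (193625 - 61484)) = (92224 - 2320/339603)/(-155262 + 132141) = (31319544752/339603)/(-23121) = (31319544752/339603)*(-1/23121) = -31319544752/7851960963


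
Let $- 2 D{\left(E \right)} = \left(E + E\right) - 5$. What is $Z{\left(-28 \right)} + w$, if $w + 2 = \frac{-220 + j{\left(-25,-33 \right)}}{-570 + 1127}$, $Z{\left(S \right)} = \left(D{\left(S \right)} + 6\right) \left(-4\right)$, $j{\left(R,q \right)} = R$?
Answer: $- \frac{82681}{557} \approx -148.44$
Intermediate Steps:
$D{\left(E \right)} = \frac{5}{2} - E$ ($D{\left(E \right)} = - \frac{\left(E + E\right) - 5}{2} = - \frac{2 E - 5}{2} = - \frac{-5 + 2 E}{2} = \frac{5}{2} - E$)
$Z{\left(S \right)} = -34 + 4 S$ ($Z{\left(S \right)} = \left(\left(\frac{5}{2} - S\right) + 6\right) \left(-4\right) = \left(\frac{17}{2} - S\right) \left(-4\right) = -34 + 4 S$)
$w = - \frac{1359}{557}$ ($w = -2 + \frac{-220 - 25}{-570 + 1127} = -2 - \frac{245}{557} = - \frac{1359}{557} \approx -2.4399$)
$Z{\left(-28 \right)} + w = \left(-34 + 4 \left(-28\right)\right) - \frac{1359}{557} = \left(-34 - 112\right) - \frac{1359}{557} = -146 - \frac{1359}{557} = - \frac{82681}{557}$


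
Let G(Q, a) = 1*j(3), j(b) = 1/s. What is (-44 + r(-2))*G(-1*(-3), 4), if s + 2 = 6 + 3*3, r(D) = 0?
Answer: -44/13 ≈ -3.3846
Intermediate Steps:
s = 13 (s = -2 + (6 + 3*3) = -2 + (6 + 9) = -2 + 15 = 13)
j(b) = 1/13
G(Q, a) = 1/13 (G(Q, a) = 1*(1/13) = 1/13)
(-44 + r(-2))*G(-1*(-3), 4) = (-44 + 0)*(1/13) = -44*1/13 = -44/13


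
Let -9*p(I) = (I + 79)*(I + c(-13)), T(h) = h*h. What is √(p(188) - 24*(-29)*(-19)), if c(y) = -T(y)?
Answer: I*√124089/3 ≈ 117.42*I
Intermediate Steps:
T(h) = h²
c(y) = -y²
p(I) = -(-169 + I)*(79 + I)/9 (p(I) = -(I + 79)*(I - 1*(-13)²)/9 = -(79 + I)*(I - 1*169)/9 = -(79 + I)*(I - 169)/9 = -(79 + I)*(-169 + I)/9 = -(-169 + I)*(79 + I)/9)
√(p(188) - 24*(-29)*(-19)) = √((13351/9 + 10*188 - ⅑*188²) - 24*(-29)*(-19)) = √((13351/9 + 1880 - ⅑*35344) - (-696)*(-19)) = √((13351/9 + 1880 - 35344/9) - 1*13224) = √(-1691/3 - 13224) = √(-41363/3) = I*√124089/3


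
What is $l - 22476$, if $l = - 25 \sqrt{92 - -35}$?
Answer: $-22476 - 25 \sqrt{127} \approx -22758.0$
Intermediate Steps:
$l = - 25 \sqrt{127}$ ($l = - 25 \sqrt{92 + \left(-26 + 61\right)} = - 25 \sqrt{92 + 35} = - 25 \sqrt{127} \approx -281.74$)
$l - 22476 = - 25 \sqrt{127} - 22476 = -22476 - 25 \sqrt{127}$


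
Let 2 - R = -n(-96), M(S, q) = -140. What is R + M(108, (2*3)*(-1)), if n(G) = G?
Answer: -234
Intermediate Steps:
R = -94 (R = 2 - (-1)*(-96) = 2 - 1*96 = 2 - 96 = -94)
R + M(108, (2*3)*(-1)) = -94 - 140 = -234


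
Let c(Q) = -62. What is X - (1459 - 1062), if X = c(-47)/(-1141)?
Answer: -452915/1141 ≈ -396.95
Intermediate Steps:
X = 62/1141 (X = -62/(-1141) = -62*(-1/1141) = 62/1141 ≈ 0.054338)
X - (1459 - 1062) = 62/1141 - (1459 - 1062) = 62/1141 - 1*397 = 62/1141 - 397 = -452915/1141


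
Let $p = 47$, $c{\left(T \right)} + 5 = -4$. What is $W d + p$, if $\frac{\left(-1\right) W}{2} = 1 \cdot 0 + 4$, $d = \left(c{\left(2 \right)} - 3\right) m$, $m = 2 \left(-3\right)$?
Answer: $-529$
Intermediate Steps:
$m = -6$
$c{\left(T \right)} = -9$ ($c{\left(T \right)} = -5 - 4 = -9$)
$d = 72$ ($d = \left(-9 - 3\right) \left(-6\right) = \left(-12\right) \left(-6\right) = 72$)
$W = -8$ ($W = - 2 \left(1 \cdot 0 + 4\right) = - 2 \left(0 + 4\right) = \left(-2\right) 4 = -8$)
$W d + p = \left(-8\right) 72 + 47 = -576 + 47 = -529$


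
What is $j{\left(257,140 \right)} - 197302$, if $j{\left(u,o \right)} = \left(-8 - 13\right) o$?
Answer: $-200242$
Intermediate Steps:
$j{\left(u,o \right)} = - 21 o$
$j{\left(257,140 \right)} - 197302 = \left(-21\right) 140 - 197302 = -2940 - 197302 = -200242$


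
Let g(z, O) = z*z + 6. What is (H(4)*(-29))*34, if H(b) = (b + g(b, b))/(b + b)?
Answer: -6409/2 ≈ -3204.5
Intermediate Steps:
g(z, O) = 6 + z² (g(z, O) = z² + 6 = 6 + z²)
H(b) = (6 + b + b²)/(2*b) (H(b) = (b + (6 + b²))/(b + b) = (6 + b + b²)/((2*b)) = (6 + b + b²)*(1/(2*b)) = (6 + b + b²)/(2*b))
(H(4)*(-29))*34 = (((½)*(6 + 4 + 4²)/4)*(-29))*34 = (((½)*(¼)*(6 + 4 + 16))*(-29))*34 = (((½)*(¼)*26)*(-29))*34 = ((13/4)*(-29))*34 = -377/4*34 = -6409/2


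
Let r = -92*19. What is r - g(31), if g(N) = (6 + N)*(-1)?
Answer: -1711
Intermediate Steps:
r = -1748
g(N) = -6 - N
r - g(31) = -1748 - (-6 - 1*31) = -1748 - (-6 - 31) = -1748 - 1*(-37) = -1748 + 37 = -1711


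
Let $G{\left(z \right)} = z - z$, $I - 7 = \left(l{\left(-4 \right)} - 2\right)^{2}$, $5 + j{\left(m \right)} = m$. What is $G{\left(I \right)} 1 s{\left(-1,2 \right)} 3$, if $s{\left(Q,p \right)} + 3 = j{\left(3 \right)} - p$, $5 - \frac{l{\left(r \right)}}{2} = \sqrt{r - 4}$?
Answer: $0$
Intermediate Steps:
$l{\left(r \right)} = 10 - 2 \sqrt{-4 + r}$ ($l{\left(r \right)} = 10 - 2 \sqrt{r - 4} = 10 - 2 \sqrt{-4 + r}$)
$j{\left(m \right)} = -5 + m$
$I = 7 + \left(8 - 4 i \sqrt{2}\right)^{2}$ ($I = 7 + \left(\left(10 - 2 \sqrt{-4 - 4}\right) - 2\right)^{2} = 7 + \left(\left(10 - 2 \sqrt{-8}\right) - 2\right)^{2} = 7 + \left(\left(10 - 2 \cdot 2 i \sqrt{2}\right) - 2\right)^{2} = 7 + \left(\left(10 - 4 i \sqrt{2}\right) - 2\right)^{2} = 7 + \left(8 - 4 i \sqrt{2}\right)^{2} \approx 39.0 - 90.51 i$)
$s{\left(Q,p \right)} = -5 - p$ ($s{\left(Q,p \right)} = -3 - \left(2 + p\right) = -5 - p$)
$G{\left(z \right)} = 0$
$G{\left(I \right)} 1 s{\left(-1,2 \right)} 3 = 0 \cdot 1 \left(-5 - 2\right) 3 = 0 \cdot 1 \left(-7\right) 3 = 0 \left(\left(-7\right) 3\right) = 0 \left(-21\right) = 0$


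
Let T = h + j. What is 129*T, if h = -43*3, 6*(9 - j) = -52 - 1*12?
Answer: -14104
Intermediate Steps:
j = 59/3 (j = 9 - (-52 - 1*12)/6 = 9 - (-52 - 12)/6 = 9 - ⅙*(-64) = 9 + 32/3 = 59/3 ≈ 19.667)
h = -129
T = -328/3 (T = -129 + 59/3 = -328/3 ≈ -109.33)
129*T = 129*(-328/3) = -14104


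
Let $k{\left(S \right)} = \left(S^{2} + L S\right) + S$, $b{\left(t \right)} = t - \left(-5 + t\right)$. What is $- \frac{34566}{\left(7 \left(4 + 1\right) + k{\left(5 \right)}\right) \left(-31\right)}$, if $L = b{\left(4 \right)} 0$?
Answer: $\frac{34566}{2015} \approx 17.154$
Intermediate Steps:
$b{\left(t \right)} = 5$
$L = 0$ ($L = 5 \cdot 0 = 0$)
$k{\left(S \right)} = S + S^{2}$ ($k{\left(S \right)} = \left(S^{2} + 0 S\right) + S = \left(S^{2} + 0\right) + S = S^{2} + S = S + S^{2}$)
$- \frac{34566}{\left(7 \left(4 + 1\right) + k{\left(5 \right)}\right) \left(-31\right)} = - \frac{34566}{\left(7 \left(4 + 1\right) + 5 \left(1 + 5\right)\right) \left(-31\right)} = - \frac{34566}{\left(7 \cdot 5 + 5 \cdot 6\right) \left(-31\right)} = - \frac{34566}{\left(35 + 30\right) \left(-31\right)} = - \frac{34566}{65 \left(-31\right)} = - \frac{34566}{-2015} = \left(-34566\right) \left(- \frac{1}{2015}\right) = \frac{34566}{2015}$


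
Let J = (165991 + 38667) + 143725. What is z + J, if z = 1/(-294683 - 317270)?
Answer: 213194021998/611953 ≈ 3.4838e+5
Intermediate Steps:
z = -1/611953 (z = 1/(-611953) = -1/611953 ≈ -1.6341e-6)
J = 348383 (J = 204658 + 143725 = 348383)
z + J = -1/611953 + 348383 = 213194021998/611953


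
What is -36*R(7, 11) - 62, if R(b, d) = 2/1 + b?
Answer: -386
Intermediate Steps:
R(b, d) = 2 + b (R(b, d) = 2*1 + b = 2 + b)
-36*R(7, 11) - 62 = -36*(2 + 7) - 62 = -36*9 - 62 = -324 - 62 = -386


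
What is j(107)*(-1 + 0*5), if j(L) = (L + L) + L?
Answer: -321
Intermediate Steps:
j(L) = 3*L (j(L) = 2*L + L = 3*L)
j(107)*(-1 + 0*5) = (3*107)*(-1 + 0*5) = 321*(-1 + 0) = 321*(-1) = -321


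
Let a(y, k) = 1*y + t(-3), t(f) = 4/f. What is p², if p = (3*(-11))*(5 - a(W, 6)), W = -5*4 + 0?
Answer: 755161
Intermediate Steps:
W = -20 (W = -20 + 0 = -20)
a(y, k) = -4/3 + y (a(y, k) = 1*y + 4/(-3) = y + 4*(-⅓) = y - 4/3 = -4/3 + y)
p = -869 (p = (3*(-11))*(5 - (-4/3 - 20)) = -33*(5 - 1*(-64/3)) = -33*(5 + 64/3) = -33*79/3 = -869)
p² = (-869)² = 755161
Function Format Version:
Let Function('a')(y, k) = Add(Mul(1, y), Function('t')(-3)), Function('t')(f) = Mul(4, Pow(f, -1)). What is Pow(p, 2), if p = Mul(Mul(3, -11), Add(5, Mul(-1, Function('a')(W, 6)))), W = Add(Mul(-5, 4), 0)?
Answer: 755161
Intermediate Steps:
W = -20 (W = Add(-20, 0) = -20)
Function('a')(y, k) = Add(Rational(-4, 3), y) (Function('a')(y, k) = Add(Mul(1, y), Mul(4, Pow(-3, -1))) = Add(y, Mul(4, Rational(-1, 3))) = Add(y, Rational(-4, 3)) = Add(Rational(-4, 3), y))
p = -869 (p = Mul(Mul(3, -11), Add(5, Mul(-1, Add(Rational(-4, 3), -20)))) = Mul(-33, Add(5, Mul(-1, Rational(-64, 3)))) = Mul(-33, Add(5, Rational(64, 3))) = Mul(-33, Rational(79, 3)) = -869)
Pow(p, 2) = Pow(-869, 2) = 755161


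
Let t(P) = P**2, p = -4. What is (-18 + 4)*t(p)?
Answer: -224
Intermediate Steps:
(-18 + 4)*t(p) = (-18 + 4)*(-4)**2 = -14*16 = -224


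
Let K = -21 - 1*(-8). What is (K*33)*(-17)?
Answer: 7293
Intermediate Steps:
K = -13 (K = -21 + 8 = -13)
(K*33)*(-17) = -13*33*(-17) = -429*(-17) = 7293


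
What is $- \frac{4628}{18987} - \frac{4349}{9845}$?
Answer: $- \frac{128137123}{186927015} \approx -0.68549$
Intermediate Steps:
$- \frac{4628}{18987} - \frac{4349}{9845} = - \frac{128137123}{186927015}$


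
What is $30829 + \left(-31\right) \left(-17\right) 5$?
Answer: $33464$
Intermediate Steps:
$30829 + \left(-31\right) \left(-17\right) 5 = 30829 + 527 \cdot 5 = 30829 + 2635 = 33464$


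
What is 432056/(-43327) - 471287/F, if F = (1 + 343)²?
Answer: -71547230665/5127143872 ≈ -13.955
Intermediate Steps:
F = 118336 (F = 344² = 118336)
432056/(-43327) - 471287/F = 432056/(-43327) - 471287/118336 = 432056*(-1/43327) - 471287*1/118336 = -432056/43327 - 471287/118336 = -71547230665/5127143872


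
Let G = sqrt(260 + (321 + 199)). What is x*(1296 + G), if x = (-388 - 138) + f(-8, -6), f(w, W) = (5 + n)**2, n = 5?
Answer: -552096 - 852*sqrt(195) ≈ -5.6399e+5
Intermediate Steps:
f(w, W) = 100 (f(w, W) = (5 + 5)**2 = 10**2 = 100)
G = 2*sqrt(195) (G = sqrt(260 + 520) = sqrt(780) = 2*sqrt(195) ≈ 27.928)
x = -426 (x = (-388 - 138) + 100 = -526 + 100 = -426)
x*(1296 + G) = -426*(1296 + 2*sqrt(195)) = -552096 - 852*sqrt(195)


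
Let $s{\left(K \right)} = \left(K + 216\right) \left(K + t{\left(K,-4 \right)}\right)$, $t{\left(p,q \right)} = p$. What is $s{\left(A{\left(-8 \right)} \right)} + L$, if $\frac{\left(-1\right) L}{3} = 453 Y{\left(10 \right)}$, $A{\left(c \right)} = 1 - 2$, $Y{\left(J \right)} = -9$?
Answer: $11801$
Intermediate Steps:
$A{\left(c \right)} = -1$ ($A{\left(c \right)} = 1 - 2 = -1$)
$s{\left(K \right)} = 2 K \left(216 + K\right)$ ($s{\left(K \right)} = \left(K + 216\right) \left(K + K\right) = \left(216 + K\right) 2 K = 2 K \left(216 + K\right)$)
$L = 12231$ ($L = - 3 \cdot 453 \left(-9\right) = \left(-3\right) \left(-4077\right) = 12231$)
$s{\left(A{\left(-8 \right)} \right)} + L = 2 \left(-1\right) \left(216 - 1\right) + 12231 = 2 \left(-1\right) 215 + 12231 = -430 + 12231 = 11801$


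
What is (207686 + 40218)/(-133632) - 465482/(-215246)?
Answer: 138171035/449433648 ≈ 0.30743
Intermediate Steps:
(207686 + 40218)/(-133632) - 465482/(-215246) = 247904*(-1/133632) - 465482*(-1/215246) = -7747/4176 + 232741/107623 = 138171035/449433648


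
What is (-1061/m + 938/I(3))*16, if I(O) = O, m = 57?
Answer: 89392/19 ≈ 4704.8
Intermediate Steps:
(-1061/m + 938/I(3))*16 = (-1061/57 + 938/3)*16 = (5587/19)*16 = 89392/19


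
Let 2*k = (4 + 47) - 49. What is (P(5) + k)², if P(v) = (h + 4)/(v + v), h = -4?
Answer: 1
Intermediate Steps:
k = 1 (k = ((4 + 47) - 49)/2 = (51 - 49)/2 = (½)*2 = 1)
P(v) = 0 (P(v) = (-4 + 4)/(v + v) = 0/((2*v)) = 0*(1/(2*v)) = 0)
(P(5) + k)² = (0 + 1)² = 1² = 1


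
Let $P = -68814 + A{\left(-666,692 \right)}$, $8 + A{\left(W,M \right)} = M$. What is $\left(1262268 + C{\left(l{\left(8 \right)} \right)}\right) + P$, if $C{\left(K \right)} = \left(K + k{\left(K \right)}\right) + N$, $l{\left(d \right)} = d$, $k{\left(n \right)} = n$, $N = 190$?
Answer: $1194344$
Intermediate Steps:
$A{\left(W,M \right)} = -8 + M$
$C{\left(K \right)} = 190 + 2 K$ ($C{\left(K \right)} = \left(K + K\right) + 190 = 2 K + 190 = 190 + 2 K$)
$P = -68130$ ($P = -68814 + \left(-8 + 692\right) = -68814 + 684 = -68130$)
$\left(1262268 + C{\left(l{\left(8 \right)} \right)}\right) + P = \left(1262268 + \left(190 + 2 \cdot 8\right)\right) - 68130 = \left(1262268 + \left(190 + 16\right)\right) - 68130 = \left(1262268 + 206\right) - 68130 = 1262474 - 68130 = 1194344$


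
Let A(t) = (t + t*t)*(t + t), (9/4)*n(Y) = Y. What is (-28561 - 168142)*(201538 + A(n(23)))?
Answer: -29236149823790/729 ≈ -4.0104e+10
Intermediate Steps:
n(Y) = 4*Y/9
A(t) = 2*t*(t + t²) (A(t) = (t + t²)*(2*t) = 2*t*(t + t²))
(-28561 - 168142)*(201538 + A(n(23))) = (-28561 - 168142)*(201538 + 2*((4/9)*23)²*(1 + (4/9)*23)) = -196703*(201538 + 2*(92/9)²*(1 + 92/9)) = -196703*(201538 + 2*(8464/81)*(101/9)) = -196703*(201538 + 1709728/729) = -196703*148630930/729 = -29236149823790/729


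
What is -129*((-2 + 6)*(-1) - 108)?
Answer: 14448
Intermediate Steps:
-129*((-2 + 6)*(-1) - 108) = -129*(4*(-1) - 108) = -129*(-4 - 108) = -129*(-112) = 14448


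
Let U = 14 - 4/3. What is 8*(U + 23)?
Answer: 856/3 ≈ 285.33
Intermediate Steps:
U = 38/3 (U = 14 - 4/3 = 38/3 ≈ 12.667)
8*(U + 23) = 8*(38/3 + 23) = 8*(107/3) = 856/3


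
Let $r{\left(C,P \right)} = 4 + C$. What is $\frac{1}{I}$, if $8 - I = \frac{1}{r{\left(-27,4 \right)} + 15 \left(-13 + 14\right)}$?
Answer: $\frac{8}{65} \approx 0.12308$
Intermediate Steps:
$I = \frac{65}{8}$ ($I = 8 - \frac{1}{\left(4 - 27\right) + 15 \left(-13 + 14\right)} = 8 - \frac{1}{-23 + 15 \cdot 1} = 8 - \frac{1}{-23 + 15} = 8 - \frac{1}{-8} = 8 - - \frac{1}{8} = 8 + \frac{1}{8} = \frac{65}{8} \approx 8.125$)
$\frac{1}{I} = \frac{1}{\frac{65}{8}} = \frac{8}{65}$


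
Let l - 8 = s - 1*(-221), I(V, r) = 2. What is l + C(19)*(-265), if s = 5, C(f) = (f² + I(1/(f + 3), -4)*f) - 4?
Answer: -104441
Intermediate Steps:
C(f) = -4 + f² + 2*f (C(f) = (f² + 2*f) - 4 = -4 + f² + 2*f)
l = 234 (l = 8 + (5 - 1*(-221)) = 8 + (5 + 221) = 8 + 226 = 234)
l + C(19)*(-265) = 234 + (-4 + 19² + 2*19)*(-265) = 234 + (-4 + 361 + 38)*(-265) = 234 + 395*(-265) = 234 - 104675 = -104441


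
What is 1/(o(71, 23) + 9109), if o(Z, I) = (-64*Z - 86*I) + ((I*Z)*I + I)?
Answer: 1/40169 ≈ 2.4895e-5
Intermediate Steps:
o(Z, I) = -85*I - 64*Z + Z*I² (o(Z, I) = (-86*I - 64*Z) + (Z*I² + I) = (-86*I - 64*Z) + (I + Z*I²) = -85*I - 64*Z + Z*I²)
1/(o(71, 23) + 9109) = 1/((-85*23 - 64*71 + 71*23²) + 9109) = 1/((-1955 - 4544 + 71*529) + 9109) = 1/((-1955 - 4544 + 37559) + 9109) = 1/(31060 + 9109) = 1/40169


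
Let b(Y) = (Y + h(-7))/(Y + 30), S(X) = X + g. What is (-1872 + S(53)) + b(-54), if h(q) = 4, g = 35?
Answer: -21383/12 ≈ -1781.9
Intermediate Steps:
S(X) = 35 + X (S(X) = X + 35 = 35 + X)
b(Y) = (4 + Y)/(30 + Y) (b(Y) = (Y + 4)/(Y + 30) = (4 + Y)/(30 + Y))
(-1872 + S(53)) + b(-54) = (-1872 + (35 + 53)) + (4 - 54)/(30 - 54) = (-1872 + 88) - 50/(-24) = -1784 - 1/24*(-50) = -1784 + 25/12 = -21383/12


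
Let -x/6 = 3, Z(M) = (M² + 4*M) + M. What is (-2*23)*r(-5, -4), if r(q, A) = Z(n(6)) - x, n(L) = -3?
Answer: -552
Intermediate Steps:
Z(M) = M² + 5*M
x = -18 (x = -6*3 = -18)
r(q, A) = 12 (r(q, A) = -3*(5 - 3) - 1*(-18) = -3*2 + 18 = -6 + 18 = 12)
(-2*23)*r(-5, -4) = -2*23*12 = -46*12 = -552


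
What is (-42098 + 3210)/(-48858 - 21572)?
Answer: 19444/35215 ≈ 0.55215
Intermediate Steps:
(-42098 + 3210)/(-48858 - 21572) = -38888/(-70430) = -38888*(-1/70430) = 19444/35215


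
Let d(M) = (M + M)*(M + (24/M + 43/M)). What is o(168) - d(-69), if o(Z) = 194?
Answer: -9462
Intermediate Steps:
d(M) = 2*M*(M + 67/M) (d(M) = (2*M)*(M + 67/M) = 2*M*(M + 67/M))
o(168) - d(-69) = 194 - (134 + 2*(-69)**2) = 194 - (134 + 2*4761) = 194 - (134 + 9522) = 194 - 1*9656 = 194 - 9656 = -9462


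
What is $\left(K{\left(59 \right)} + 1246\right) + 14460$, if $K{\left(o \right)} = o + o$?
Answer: $15824$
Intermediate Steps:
$K{\left(o \right)} = 2 o$
$\left(K{\left(59 \right)} + 1246\right) + 14460 = \left(2 \cdot 59 + 1246\right) + 14460 = \left(118 + 1246\right) + 14460 = 1364 + 14460 = 15824$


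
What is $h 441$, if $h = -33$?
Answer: $-14553$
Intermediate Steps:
$h 441 = \left(-33\right) 441 = -14553$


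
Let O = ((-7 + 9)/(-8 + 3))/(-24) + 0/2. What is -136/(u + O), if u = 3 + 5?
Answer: -8160/481 ≈ -16.965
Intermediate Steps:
u = 8
O = 1/60 (O = (2/(-5))*(-1/24) + 0*(½) = (2*(-⅕))*(-1/24) + 0 = -⅖*(-1/24) + 0 = 1/60 + 0 = 1/60 ≈ 0.016667)
-136/(u + O) = -136/(8 + 1/60) = -136/481/60 = -136*60/481 = -8160/481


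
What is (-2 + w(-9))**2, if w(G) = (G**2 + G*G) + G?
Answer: 22801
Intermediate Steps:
w(G) = G + 2*G**2 (w(G) = (G**2 + G**2) + G = 2*G**2 + G = G + 2*G**2)
(-2 + w(-9))**2 = (-2 - 9*(1 + 2*(-9)))**2 = (-2 - 9*(1 - 18))**2 = (-2 - 9*(-17))**2 = (-2 + 153)**2 = 151**2 = 22801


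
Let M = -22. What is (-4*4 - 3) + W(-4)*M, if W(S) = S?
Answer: 69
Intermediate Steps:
(-4*4 - 3) + W(-4)*M = (-4*4 - 3) - 4*(-22) = (-16 - 3) + 88 = -19 + 88 = 69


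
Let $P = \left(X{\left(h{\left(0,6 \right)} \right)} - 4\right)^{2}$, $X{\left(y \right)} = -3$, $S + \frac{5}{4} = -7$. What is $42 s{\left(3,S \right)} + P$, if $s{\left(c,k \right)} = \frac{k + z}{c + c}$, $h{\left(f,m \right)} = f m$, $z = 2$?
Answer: $\frac{21}{4} \approx 5.25$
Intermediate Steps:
$S = - \frac{33}{4}$ ($S = - \frac{5}{4} - 7 = - \frac{33}{4} \approx -8.25$)
$s{\left(c,k \right)} = \frac{2 + k}{2 c}$ ($s{\left(c,k \right)} = \frac{k + 2}{c + c} = \frac{2 + k}{2 c}$)
$P = 49$ ($P = \left(-3 - 4\right)^{2} = \left(-7\right)^{2} = 49$)
$42 s{\left(3,S \right)} + P = 42 \frac{2 - \frac{33}{4}}{2 \cdot 3} + 49 = 42 \cdot \frac{1}{2} \cdot \frac{1}{3} \left(- \frac{25}{4}\right) + 49 = 42 \left(- \frac{25}{24}\right) + 49 = - \frac{175}{4} + 49 = \frac{21}{4}$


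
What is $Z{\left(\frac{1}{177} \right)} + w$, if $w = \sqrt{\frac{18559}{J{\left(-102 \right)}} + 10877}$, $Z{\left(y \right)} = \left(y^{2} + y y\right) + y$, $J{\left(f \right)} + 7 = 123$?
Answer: $\frac{179}{31329} + \frac{\sqrt{37128439}}{58} \approx 105.06$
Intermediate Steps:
$J{\left(f \right)} = 116$ ($J{\left(f \right)} = -7 + 123 = 116$)
$Z{\left(y \right)} = y + 2 y^{2}$ ($Z{\left(y \right)} = \left(y^{2} + y^{2}\right) + y = 2 y^{2} + y = y + 2 y^{2}$)
$w = \frac{\sqrt{37128439}}{58}$ ($w = \sqrt{\frac{18559}{116} + 10877} = \sqrt{\frac{1280291}{116}} = \frac{\sqrt{37128439}}{58} \approx 105.06$)
$Z{\left(\frac{1}{177} \right)} + w = \frac{1 + \frac{2}{177}}{177} + \frac{\sqrt{37128439}}{58} = \frac{1}{177} \cdot \frac{179}{177} + \frac{\sqrt{37128439}}{58} = \frac{179}{31329} + \frac{\sqrt{37128439}}{58}$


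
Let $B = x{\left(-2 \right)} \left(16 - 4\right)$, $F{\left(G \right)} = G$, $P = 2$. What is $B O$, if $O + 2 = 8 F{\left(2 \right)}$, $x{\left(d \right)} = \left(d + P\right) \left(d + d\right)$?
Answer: $0$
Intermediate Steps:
$x{\left(d \right)} = 2 d \left(2 + d\right)$ ($x{\left(d \right)} = \left(d + 2\right) \left(d + d\right) = \left(2 + d\right) 2 d = 2 d \left(2 + d\right)$)
$B = 0$ ($B = 2 \left(-2\right) \left(2 - 2\right) \left(16 - 4\right) = 2 \left(-2\right) 0 \cdot 12 = 0 \cdot 12 = 0$)
$O = 14$ ($O = -2 + 8 \cdot 2 = -2 + 16 = 14$)
$B O = 0 \cdot 14 = 0$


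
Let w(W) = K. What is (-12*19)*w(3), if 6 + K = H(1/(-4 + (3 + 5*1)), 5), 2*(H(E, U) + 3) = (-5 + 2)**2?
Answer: 1026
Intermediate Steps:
H(E, U) = 3/2 (H(E, U) = -3 + (-5 + 2)**2/2 = -3 + (1/2)*(-3)**2 = -3 + (1/2)*9 = -3 + 9/2 = 3/2)
K = -9/2 (K = -6 + 3/2 = -9/2 ≈ -4.5000)
w(W) = -9/2
(-12*19)*w(3) = -12*19*(-9/2) = -228*(-9/2) = 1026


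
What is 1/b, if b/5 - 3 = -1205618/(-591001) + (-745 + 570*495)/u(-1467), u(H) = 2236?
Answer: 1321478236/864854164805 ≈ 0.0015280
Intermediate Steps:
b = 864854164805/1321478236 (b = 15 + 5*(-1205618/(-591001) + (-745 + 570*495)/2236) = 15 + 5*(-1205618*(-1/591001) + (-745 + 282150)*(1/2236)) = 15 + 5*(1205618/591001 + 281405*(1/2236)) = 15 + 5*(1205618/591001 + 281405/2236) = 15 + 5*(169006398253/1321478236) = 15 + 845031991265/1321478236 = 864854164805/1321478236 ≈ 654.46)
1/b = 1/(864854164805/1321478236) = 1321478236/864854164805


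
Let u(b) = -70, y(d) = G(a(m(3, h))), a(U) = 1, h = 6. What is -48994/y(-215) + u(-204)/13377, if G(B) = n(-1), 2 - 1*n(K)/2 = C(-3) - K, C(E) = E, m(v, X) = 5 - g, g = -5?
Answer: -46813807/7644 ≈ -6124.3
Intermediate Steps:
m(v, X) = 10 (m(v, X) = 5 - 1*(-5) = 5 + 5 = 10)
n(K) = 10 + 2*K (n(K) = 4 - 2*(-3 - K) = 4 + (6 + 2*K) = 10 + 2*K)
G(B) = 8 (G(B) = 10 + 2*(-1) = 10 - 2 = 8)
y(d) = 8
-48994/y(-215) + u(-204)/13377 = -48994/8 - 70/13377 = -48994*⅛ - 70*1/13377 = -24497/4 - 10/1911 = -46813807/7644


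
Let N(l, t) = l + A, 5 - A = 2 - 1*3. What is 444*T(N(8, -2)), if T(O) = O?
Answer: 6216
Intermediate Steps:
A = 6 (A = 5 - (2 - 1*3) = 5 - (2 - 3) = 5 - 1*(-1) = 5 + 1 = 6)
N(l, t) = 6 + l (N(l, t) = l + 6 = 6 + l)
444*T(N(8, -2)) = 444*(6 + 8) = 444*14 = 6216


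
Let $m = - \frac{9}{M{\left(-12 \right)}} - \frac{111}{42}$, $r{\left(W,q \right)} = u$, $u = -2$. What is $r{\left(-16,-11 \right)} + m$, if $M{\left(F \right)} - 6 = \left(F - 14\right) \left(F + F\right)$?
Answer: $- \frac{163}{35} \approx -4.6571$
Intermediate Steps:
$r{\left(W,q \right)} = -2$
$M{\left(F \right)} = 6 + 2 F \left(-14 + F\right)$ ($M{\left(F \right)} = 6 + \left(F - 14\right) \left(F + F\right) = 6 + \left(-14 + F\right) 2 F = 6 + 2 F \left(-14 + F\right)$)
$m = - \frac{93}{35}$ ($m = - \frac{9}{6 - -336 + 2 \left(-12\right)^{2}} - \frac{111}{42} = - \frac{9}{6 + 336 + 2 \cdot 144} - \frac{37}{14} = - \frac{9}{6 + 336 + 288} - \frac{37}{14} = - \frac{9}{630} - \frac{37}{14} = \left(-9\right) \frac{1}{630} - \frac{37}{14} = - \frac{1}{70} - \frac{37}{14} = - \frac{93}{35} \approx -2.6571$)
$r{\left(-16,-11 \right)} + m = -2 - \frac{93}{35} = - \frac{163}{35}$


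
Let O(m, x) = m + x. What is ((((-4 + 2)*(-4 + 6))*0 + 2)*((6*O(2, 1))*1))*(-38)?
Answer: -1368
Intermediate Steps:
((((-4 + 2)*(-4 + 6))*0 + 2)*((6*O(2, 1))*1))*(-38) = ((((-4 + 2)*(-4 + 6))*0 + 2)*((6*(2 + 1))*1))*(-38) = ((-2*2*0 + 2)*((6*3)*1))*(-38) = ((-4*0 + 2)*(18*1))*(-38) = ((0 + 2)*18)*(-38) = (2*18)*(-38) = 36*(-38) = -1368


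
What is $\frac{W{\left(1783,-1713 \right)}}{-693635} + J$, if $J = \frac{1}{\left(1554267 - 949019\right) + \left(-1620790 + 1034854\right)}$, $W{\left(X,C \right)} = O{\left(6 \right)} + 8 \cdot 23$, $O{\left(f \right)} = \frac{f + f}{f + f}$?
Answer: $- \frac{575817}{2679095824} \approx -0.00021493$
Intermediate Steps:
$O{\left(f \right)} = 1$ ($O{\left(f \right)} = \frac{2 f}{2 f} = 2 f \frac{1}{2 f} = 1$)
$W{\left(X,C \right)} = 185$ ($W{\left(X,C \right)} = 1 + 8 \cdot 23 = 1 + 184 = 185$)
$J = \frac{1}{19312}$ ($J = \frac{1}{\left(1554267 - 949019\right) - 585936} = \frac{1}{605248 - 585936} = \frac{1}{19312} \approx 5.1781 \cdot 10^{-5}$)
$\frac{W{\left(1783,-1713 \right)}}{-693635} + J = \frac{185}{-693635} + \frac{1}{19312} = 185 \left(- \frac{1}{693635}\right) + \frac{1}{19312} = - \frac{37}{138727} + \frac{1}{19312} = - \frac{575817}{2679095824}$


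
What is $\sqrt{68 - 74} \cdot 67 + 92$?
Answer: $92 + 67 i \sqrt{6} \approx 92.0 + 164.12 i$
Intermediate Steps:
$\sqrt{68 - 74} \cdot 67 + 92 = \sqrt{-6} \cdot 67 + 92 = i \sqrt{6} \cdot 67 + 92 = 67 i \sqrt{6} + 92 = 92 + 67 i \sqrt{6}$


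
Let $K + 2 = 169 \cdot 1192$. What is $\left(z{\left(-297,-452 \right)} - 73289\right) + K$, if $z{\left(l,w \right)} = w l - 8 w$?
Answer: $266017$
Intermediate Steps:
$K = 201446$ ($K = -2 + 169 \cdot 1192 = -2 + 201448 = 201446$)
$z{\left(l,w \right)} = - 8 w + l w$ ($z{\left(l,w \right)} = l w - 8 w = - 8 w + l w$)
$\left(z{\left(-297,-452 \right)} - 73289\right) + K = \left(- 452 \left(-8 - 297\right) - 73289\right) + 201446 = \left(\left(-452\right) \left(-305\right) - 73289\right) + 201446 = \left(137860 - 73289\right) + 201446 = 64571 + 201446 = 266017$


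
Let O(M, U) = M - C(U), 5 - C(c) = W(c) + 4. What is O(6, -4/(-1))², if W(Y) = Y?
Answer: 81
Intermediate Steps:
C(c) = 1 - c (C(c) = 5 - (c + 4) = 5 - (4 + c) = 5 + (-4 - c) = 1 - c)
O(M, U) = -1 + M + U (O(M, U) = M - (1 - U) = M + (-1 + U) = -1 + M + U)
O(6, -4/(-1))² = (-1 + 6 - 4/(-1))² = (-1 + 6 - 4*(-1))² = (-1 + 6 + 4)² = 9² = 81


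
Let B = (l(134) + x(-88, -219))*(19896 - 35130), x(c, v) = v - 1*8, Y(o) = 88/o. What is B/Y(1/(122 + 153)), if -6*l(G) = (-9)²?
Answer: 3663777/24200 ≈ 151.40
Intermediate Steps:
l(G) = -27/2 (l(G) = -⅙*(-9)² = -⅙*81 = -27/2)
x(c, v) = -8 + v (x(c, v) = v - 8 = -8 + v)
B = 3663777 (B = (-27/2 + (-8 - 219))*(19896 - 35130) = (-27/2 - 227)*(-15234) = -481/2*(-15234) = 3663777)
B/Y(1/(122 + 153)) = 3663777/((88/(1/(122 + 153)))) = 3663777/((88/(1/275))) = 3663777/((88*275)) = 3663777/24200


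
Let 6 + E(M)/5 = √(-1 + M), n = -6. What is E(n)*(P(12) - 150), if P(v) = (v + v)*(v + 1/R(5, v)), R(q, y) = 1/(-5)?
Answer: -540 + 90*I*√7 ≈ -540.0 + 238.12*I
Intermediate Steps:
R(q, y) = -⅕
P(v) = 2*v*(-5 + v) (P(v) = (v + v)*(v + 1/(-⅕)) = (2*v)*(v - 5) = (2*v)*(-5 + v) = 2*v*(-5 + v))
E(M) = -30 + 5*√(-1 + M)
E(n)*(P(12) - 150) = (-30 + 5*√(-1 - 6))*(2*12*(-5 + 12) - 150) = (-30 + 5*√(-7))*(2*12*7 - 150) = (-30 + 5*(I*√7))*(168 - 150) = (-30 + 5*I*√7)*18 = -540 + 90*I*√7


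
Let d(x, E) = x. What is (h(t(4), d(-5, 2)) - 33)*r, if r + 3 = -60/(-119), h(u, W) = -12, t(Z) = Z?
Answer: 13365/119 ≈ 112.31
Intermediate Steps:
r = -297/119 (r = -3 - 60/(-119) = -3 - 60*(-1/119) = -3 + 60/119 = -297/119 ≈ -2.4958)
(h(t(4), d(-5, 2)) - 33)*r = (-12 - 33)*(-297/119) = -45*(-297/119) = 13365/119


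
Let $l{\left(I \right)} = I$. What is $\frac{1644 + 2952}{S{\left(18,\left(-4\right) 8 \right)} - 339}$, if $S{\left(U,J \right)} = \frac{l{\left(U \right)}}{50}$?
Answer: $- \frac{19150}{1411} \approx -13.572$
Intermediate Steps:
$S{\left(U,J \right)} = \frac{U}{50}$
$\frac{1644 + 2952}{S{\left(18,\left(-4\right) 8 \right)} - 339} = \frac{1644 + 2952}{\frac{1}{50} \cdot 18 - 339} = \frac{4596}{\frac{9}{25} - 339} = \frac{4596}{- \frac{8466}{25}} = 4596 \left(- \frac{25}{8466}\right) = - \frac{19150}{1411}$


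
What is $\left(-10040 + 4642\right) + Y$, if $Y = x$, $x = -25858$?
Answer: $-31256$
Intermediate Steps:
$Y = -25858$
$\left(-10040 + 4642\right) + Y = \left(-10040 + 4642\right) - 25858 = -5398 - 25858 = -31256$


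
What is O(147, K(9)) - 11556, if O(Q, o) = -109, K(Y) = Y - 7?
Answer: -11665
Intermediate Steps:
K(Y) = -7 + Y
O(147, K(9)) - 11556 = -109 - 11556 = -11665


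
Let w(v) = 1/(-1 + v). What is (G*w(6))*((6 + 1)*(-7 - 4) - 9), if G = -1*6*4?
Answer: 2064/5 ≈ 412.80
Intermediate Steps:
G = -24 (G = -6*4 = -24)
(G*w(6))*((6 + 1)*(-7 - 4) - 9) = (-24/(-1 + 6))*((6 + 1)*(-7 - 4) - 9) = (-24/5)*(7*(-11) - 9) = (-24*⅕)*(-77 - 9) = -24/5*(-86) = 2064/5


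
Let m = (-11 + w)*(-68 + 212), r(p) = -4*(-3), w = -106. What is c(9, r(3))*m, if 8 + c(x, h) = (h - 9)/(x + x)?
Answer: 131976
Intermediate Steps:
r(p) = 12
m = -16848 (m = (-11 - 106)*(-68 + 212) = -117*144 = -16848)
c(x, h) = -8 + (-9 + h)/(2*x) (c(x, h) = -8 + (h - 9)/(x + x) = -8 + (-9 + h)/((2*x)) = -8 + (-9 + h)*(1/(2*x)) = -8 + (-9 + h)/(2*x))
c(9, r(3))*m = ((½)*(-9 + 12 - 16*9)/9)*(-16848) = ((½)*(⅑)*(-9 + 12 - 144))*(-16848) = ((½)*(⅑)*(-141))*(-16848) = -47/6*(-16848) = 131976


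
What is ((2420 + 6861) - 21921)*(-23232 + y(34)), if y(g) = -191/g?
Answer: 4993299280/17 ≈ 2.9372e+8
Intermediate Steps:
((2420 + 6861) - 21921)*(-23232 + y(34)) = ((2420 + 6861) - 21921)*(-23232 - 191/34) = (9281 - 21921)*(-23232 - 191*1/34) = -12640*(-23232 - 191/34) = -12640*(-790079/34) = 4993299280/17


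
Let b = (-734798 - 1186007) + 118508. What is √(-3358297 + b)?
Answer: I*√5160594 ≈ 2271.7*I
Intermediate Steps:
b = -1802297 (b = -1920805 + 118508 = -1802297)
√(-3358297 + b) = √(-3358297 - 1802297) = √(-5160594) = I*√5160594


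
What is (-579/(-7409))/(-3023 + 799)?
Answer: -579/16477616 ≈ -3.5139e-5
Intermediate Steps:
(-579/(-7409))/(-3023 + 799) = -579*(-1/7409)/(-2224) = (579/7409)*(-1/2224) = -579/16477616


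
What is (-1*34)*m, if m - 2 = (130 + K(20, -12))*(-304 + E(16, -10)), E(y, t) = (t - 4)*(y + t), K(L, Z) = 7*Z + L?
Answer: 870604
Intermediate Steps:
K(L, Z) = L + 7*Z
E(y, t) = (-4 + t)*(t + y)
m = -25606 (m = 2 + (130 + (20 + 7*(-12)))*(-304 + ((-10)² - 4*(-10) - 4*16 - 10*16)) = 2 + (130 + (20 - 84))*(-304 + (100 + 40 - 64 - 160)) = 2 + (130 - 64)*(-304 - 84) = 2 + 66*(-388) = 2 - 25608 = -25606)
(-1*34)*m = -1*34*(-25606) = -34*(-25606) = 870604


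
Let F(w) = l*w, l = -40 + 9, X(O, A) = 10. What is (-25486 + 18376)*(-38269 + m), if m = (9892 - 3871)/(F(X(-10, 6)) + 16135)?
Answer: 287054828496/1055 ≈ 2.7209e+8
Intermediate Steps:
l = -31
F(w) = -31*w
m = 2007/5275 (m = (9892 - 3871)/(-31*10 + 16135) = 6021/(-310 + 16135) = 6021/15825 = 6021*(1/15825) = 2007/5275 ≈ 0.38047)
(-25486 + 18376)*(-38269 + m) = (-25486 + 18376)*(-38269 + 2007/5275) = -7110*(-201866968/5275) = 287054828496/1055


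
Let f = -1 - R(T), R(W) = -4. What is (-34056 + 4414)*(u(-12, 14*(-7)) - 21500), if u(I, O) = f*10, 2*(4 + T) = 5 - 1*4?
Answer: 636413740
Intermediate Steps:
T = -7/2 (T = -4 + (5 - 1*4)/2 = -4 + (5 - 4)/2 = -4 + (½)*1 = -4 + ½ = -7/2 ≈ -3.5000)
f = 3 (f = -1 - 1*(-4) = -1 + 4 = 3)
u(I, O) = 30 (u(I, O) = 3*10 = 30)
(-34056 + 4414)*(u(-12, 14*(-7)) - 21500) = (-34056 + 4414)*(30 - 21500) = -29642*(-21470) = 636413740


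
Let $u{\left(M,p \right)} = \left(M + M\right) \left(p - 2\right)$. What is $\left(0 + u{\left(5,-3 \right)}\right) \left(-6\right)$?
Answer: $300$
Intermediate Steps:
$u{\left(M,p \right)} = 2 M \left(-2 + p\right)$
$\left(0 + u{\left(5,-3 \right)}\right) \left(-6\right) = \left(0 + 2 \cdot 5 \left(-2 - 3\right)\right) \left(-6\right) = \left(0 + 2 \cdot 5 \left(-5\right)\right) \left(-6\right) = \left(0 - 50\right) \left(-6\right) = \left(-50\right) \left(-6\right) = 300$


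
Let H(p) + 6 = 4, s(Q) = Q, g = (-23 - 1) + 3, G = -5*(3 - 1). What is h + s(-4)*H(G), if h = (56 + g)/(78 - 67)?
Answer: 123/11 ≈ 11.182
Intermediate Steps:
G = -10 (G = -5*2 = -10)
g = -21 (g = -24 + 3 = -21)
H(p) = -2 (H(p) = -6 + 4 = -2)
h = 35/11 (h = (56 - 21)/(78 - 67) = 35/11 ≈ 3.1818)
h + s(-4)*H(G) = 35/11 - 4*(-2) = 35/11 + 8 = 123/11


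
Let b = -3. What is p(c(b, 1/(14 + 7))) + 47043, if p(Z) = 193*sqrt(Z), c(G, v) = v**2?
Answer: 988096/21 ≈ 47052.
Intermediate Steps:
p(c(b, 1/(14 + 7))) + 47043 = 193*sqrt((1/(14 + 7))**2) + 47043 = 193*sqrt((1/21)**2) + 47043 = 193*sqrt(1/441) + 47043 = 193*(1/21) + 47043 = 193/21 + 47043 = 988096/21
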